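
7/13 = 0.54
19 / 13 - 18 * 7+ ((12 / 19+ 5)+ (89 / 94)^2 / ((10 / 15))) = -513157179 / 4364984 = -117.56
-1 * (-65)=65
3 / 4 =0.75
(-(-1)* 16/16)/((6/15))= 2.50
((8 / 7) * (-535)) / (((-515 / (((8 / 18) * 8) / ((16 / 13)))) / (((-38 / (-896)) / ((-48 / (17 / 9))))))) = -449293 / 78490944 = -0.01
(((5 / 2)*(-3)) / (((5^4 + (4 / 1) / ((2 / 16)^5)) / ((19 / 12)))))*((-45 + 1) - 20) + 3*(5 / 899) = 2658695 / 118395603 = 0.02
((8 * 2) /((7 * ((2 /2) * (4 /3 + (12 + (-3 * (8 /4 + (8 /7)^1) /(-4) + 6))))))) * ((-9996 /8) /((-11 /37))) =4438224 /10021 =442.89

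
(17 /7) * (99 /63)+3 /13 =2578 /637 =4.05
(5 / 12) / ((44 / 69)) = 115 / 176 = 0.65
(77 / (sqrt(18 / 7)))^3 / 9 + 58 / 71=58 / 71 + 3195731 * sqrt(14) / 972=12302.60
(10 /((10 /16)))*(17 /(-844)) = -0.32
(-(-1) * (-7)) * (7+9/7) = -58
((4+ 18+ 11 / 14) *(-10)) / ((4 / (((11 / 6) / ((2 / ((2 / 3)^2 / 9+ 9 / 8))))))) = -13351745 / 217728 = -61.32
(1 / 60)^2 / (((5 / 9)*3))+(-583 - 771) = -8123999 / 6000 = -1354.00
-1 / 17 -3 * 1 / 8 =-59 / 136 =-0.43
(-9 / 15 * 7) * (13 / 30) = -91 / 50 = -1.82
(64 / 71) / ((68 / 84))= 1344 / 1207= 1.11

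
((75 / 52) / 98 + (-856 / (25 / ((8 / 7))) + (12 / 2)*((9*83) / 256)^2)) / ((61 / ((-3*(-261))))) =4891080714633 / 31831654400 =153.65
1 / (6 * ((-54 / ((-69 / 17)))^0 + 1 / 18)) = 3 / 19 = 0.16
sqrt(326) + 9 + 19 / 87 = 802 / 87 + sqrt(326) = 27.27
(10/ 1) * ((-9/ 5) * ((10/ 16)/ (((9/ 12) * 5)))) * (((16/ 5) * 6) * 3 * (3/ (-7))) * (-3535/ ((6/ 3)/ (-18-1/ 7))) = 16623792/ 7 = 2374827.43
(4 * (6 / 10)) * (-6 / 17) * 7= -504 / 85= -5.93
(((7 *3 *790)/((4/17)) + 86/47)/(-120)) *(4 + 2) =-6627877/1880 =-3525.47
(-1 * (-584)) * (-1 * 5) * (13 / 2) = -18980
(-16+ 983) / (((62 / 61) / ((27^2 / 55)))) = 43001523 / 3410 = 12610.42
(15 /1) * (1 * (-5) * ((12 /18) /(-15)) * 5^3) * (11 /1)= 4583.33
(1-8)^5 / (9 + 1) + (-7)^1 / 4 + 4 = -33569 / 20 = -1678.45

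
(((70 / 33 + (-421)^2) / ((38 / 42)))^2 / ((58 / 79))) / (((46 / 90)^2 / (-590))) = -79110999796673715782625 / 670110221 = -118056697715514.65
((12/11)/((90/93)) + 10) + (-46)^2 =116992/55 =2127.13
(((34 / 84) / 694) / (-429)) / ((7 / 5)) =-85 / 87531444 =-0.00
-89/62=-1.44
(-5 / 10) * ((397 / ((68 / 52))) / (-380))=5161 / 12920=0.40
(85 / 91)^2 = 7225 / 8281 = 0.87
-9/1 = -9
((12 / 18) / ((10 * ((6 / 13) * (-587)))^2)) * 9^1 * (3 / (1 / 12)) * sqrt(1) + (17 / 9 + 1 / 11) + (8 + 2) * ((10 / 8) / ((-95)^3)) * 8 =23160287736347 / 11698823916450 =1.98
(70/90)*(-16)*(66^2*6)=-325248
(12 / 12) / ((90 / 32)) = 16 / 45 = 0.36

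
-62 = -62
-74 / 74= -1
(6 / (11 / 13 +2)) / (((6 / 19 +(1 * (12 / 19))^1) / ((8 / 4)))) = 494 / 111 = 4.45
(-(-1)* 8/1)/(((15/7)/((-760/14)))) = -608/3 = -202.67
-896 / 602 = -64 / 43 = -1.49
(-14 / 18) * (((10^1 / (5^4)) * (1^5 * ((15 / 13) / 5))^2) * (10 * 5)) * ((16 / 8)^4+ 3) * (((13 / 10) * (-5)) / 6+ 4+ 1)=-6251 / 2535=-2.47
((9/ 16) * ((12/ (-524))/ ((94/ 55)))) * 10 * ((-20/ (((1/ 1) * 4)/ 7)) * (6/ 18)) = 86625/ 98512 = 0.88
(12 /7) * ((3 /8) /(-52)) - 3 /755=-8979 /549640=-0.02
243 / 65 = 3.74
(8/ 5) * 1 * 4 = 32/ 5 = 6.40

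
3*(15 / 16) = 45 / 16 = 2.81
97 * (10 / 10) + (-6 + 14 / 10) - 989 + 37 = -4298 / 5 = -859.60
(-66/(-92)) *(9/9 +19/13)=528/299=1.77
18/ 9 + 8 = 10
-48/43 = -1.12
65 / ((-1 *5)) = -13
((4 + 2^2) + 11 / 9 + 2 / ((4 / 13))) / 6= 283 / 108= 2.62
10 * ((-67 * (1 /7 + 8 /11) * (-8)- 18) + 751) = 11993.90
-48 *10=-480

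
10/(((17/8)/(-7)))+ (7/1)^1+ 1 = -424/17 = -24.94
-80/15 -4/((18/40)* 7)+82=4750/63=75.40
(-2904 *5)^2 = 210830400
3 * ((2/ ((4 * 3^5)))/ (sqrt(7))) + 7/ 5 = sqrt(7)/ 1134 + 7/ 5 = 1.40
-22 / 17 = -1.29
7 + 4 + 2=13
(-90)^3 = -729000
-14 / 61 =-0.23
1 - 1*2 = -1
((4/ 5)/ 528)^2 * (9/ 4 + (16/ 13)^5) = 7535941/ 646940923200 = 0.00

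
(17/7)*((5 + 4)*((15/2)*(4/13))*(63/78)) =6885/169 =40.74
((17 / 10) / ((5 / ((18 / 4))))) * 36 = 1377 / 25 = 55.08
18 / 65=0.28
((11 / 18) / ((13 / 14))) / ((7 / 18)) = 22 / 13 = 1.69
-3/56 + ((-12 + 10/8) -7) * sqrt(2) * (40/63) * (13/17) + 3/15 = 41/280 -9230 * sqrt(2)/1071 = -12.04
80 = 80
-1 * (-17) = 17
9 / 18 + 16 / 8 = 5 / 2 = 2.50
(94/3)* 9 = 282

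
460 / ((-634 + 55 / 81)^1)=-37260 / 51299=-0.73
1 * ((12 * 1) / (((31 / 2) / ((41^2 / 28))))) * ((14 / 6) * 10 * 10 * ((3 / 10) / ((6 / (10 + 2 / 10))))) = 171462 / 31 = 5531.03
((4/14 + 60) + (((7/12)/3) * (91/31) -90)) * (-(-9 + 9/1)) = 0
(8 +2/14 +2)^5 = 107349.88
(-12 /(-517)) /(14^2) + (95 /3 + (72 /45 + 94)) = 48360742 /379995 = 127.27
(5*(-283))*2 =-2830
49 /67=0.73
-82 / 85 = -0.96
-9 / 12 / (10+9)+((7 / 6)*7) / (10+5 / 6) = 3529 / 4940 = 0.71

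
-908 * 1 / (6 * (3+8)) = -454 / 33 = -13.76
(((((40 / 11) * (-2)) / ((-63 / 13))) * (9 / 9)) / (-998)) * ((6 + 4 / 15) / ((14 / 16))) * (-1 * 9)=78208 / 806883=0.10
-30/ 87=-10/ 29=-0.34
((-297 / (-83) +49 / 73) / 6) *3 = 12874 / 6059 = 2.12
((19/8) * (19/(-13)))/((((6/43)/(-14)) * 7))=15523/312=49.75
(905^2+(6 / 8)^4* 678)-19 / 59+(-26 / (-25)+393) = 819633.24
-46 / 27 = -1.70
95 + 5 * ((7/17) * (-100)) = -1885/17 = -110.88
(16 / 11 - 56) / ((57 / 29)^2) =-168200 / 11913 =-14.12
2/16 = 1/8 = 0.12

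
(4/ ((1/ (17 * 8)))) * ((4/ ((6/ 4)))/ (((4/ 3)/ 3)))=3264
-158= -158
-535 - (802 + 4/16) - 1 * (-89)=-4993/4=-1248.25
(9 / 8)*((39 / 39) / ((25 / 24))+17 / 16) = 2.28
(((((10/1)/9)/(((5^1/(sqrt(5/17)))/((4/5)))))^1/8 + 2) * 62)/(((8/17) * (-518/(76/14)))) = -10013/3626 - 589 * sqrt(85)/326340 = -2.78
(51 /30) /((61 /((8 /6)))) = 34 /915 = 0.04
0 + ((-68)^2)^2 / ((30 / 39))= 138978944 / 5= 27795788.80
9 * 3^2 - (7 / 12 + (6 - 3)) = 929 / 12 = 77.42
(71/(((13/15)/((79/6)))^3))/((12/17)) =352693.35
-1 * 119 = -119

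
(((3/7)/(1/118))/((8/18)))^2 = 2537649/196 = 12947.19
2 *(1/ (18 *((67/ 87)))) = 29/ 201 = 0.14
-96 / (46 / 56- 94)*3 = 8064 / 2609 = 3.09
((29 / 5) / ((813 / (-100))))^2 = 336400 / 660969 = 0.51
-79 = -79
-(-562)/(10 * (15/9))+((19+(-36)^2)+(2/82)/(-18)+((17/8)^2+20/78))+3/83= 862252894127/637041600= 1353.53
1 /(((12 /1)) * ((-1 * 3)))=-1 /36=-0.03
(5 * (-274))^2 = 1876900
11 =11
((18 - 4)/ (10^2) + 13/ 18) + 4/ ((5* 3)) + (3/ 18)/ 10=1.15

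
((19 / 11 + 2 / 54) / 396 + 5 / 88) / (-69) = -14413 / 16230456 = -0.00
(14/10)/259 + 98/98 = 186/185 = 1.01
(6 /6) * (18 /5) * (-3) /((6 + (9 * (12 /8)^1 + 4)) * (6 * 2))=-9 /235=-0.04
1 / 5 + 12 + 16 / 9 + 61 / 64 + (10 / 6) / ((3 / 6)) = 52601 / 2880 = 18.26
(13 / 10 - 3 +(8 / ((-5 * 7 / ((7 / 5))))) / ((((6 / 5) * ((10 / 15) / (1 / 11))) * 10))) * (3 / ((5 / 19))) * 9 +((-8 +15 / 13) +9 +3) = -6064603 / 35750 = -169.64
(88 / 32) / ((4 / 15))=165 / 16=10.31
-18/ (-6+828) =-3/ 137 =-0.02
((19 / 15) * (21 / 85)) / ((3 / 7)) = 931 / 1275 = 0.73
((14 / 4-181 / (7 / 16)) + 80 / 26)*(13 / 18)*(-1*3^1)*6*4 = 148198 / 7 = 21171.14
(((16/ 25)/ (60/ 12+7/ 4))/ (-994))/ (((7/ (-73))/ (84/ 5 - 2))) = 172864/ 11741625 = 0.01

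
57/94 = 0.61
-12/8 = -1.50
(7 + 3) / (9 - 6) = 10 / 3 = 3.33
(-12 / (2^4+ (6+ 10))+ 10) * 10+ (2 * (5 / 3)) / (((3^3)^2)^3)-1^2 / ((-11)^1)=4926826359053 / 51139504548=96.34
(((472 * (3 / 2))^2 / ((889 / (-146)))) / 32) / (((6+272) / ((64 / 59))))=-1240416 / 123571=-10.04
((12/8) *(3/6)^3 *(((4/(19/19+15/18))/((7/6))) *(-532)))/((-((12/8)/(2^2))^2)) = 14592/11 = 1326.55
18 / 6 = 3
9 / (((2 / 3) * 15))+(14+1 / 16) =1197 / 80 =14.96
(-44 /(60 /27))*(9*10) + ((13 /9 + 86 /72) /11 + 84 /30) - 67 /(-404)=-88930819 /49995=-1778.79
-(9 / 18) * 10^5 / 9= -50000 / 9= -5555.56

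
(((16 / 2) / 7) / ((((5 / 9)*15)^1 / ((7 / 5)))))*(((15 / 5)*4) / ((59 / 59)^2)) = 288 / 125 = 2.30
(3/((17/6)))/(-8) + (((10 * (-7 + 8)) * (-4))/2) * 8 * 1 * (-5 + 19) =-152329/68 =-2240.13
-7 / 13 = -0.54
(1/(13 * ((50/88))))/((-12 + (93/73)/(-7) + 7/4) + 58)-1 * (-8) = 22989576/2872675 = 8.00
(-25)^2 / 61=625 / 61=10.25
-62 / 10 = -31 / 5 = -6.20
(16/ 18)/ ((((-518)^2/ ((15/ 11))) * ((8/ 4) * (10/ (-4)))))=-2/ 2213673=-0.00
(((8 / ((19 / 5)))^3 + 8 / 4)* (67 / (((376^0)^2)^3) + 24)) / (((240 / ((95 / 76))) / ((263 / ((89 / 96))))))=1523.48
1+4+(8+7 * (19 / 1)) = 146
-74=-74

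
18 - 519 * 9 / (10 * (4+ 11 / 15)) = -11457 / 142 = -80.68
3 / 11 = 0.27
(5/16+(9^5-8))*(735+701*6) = 291723125.06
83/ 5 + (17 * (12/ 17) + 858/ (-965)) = 26741/ 965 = 27.71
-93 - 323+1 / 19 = -7903 / 19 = -415.95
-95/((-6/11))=1045/6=174.17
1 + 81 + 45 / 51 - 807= -724.12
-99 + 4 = -95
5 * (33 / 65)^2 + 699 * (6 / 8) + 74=2026441 / 3380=599.54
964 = 964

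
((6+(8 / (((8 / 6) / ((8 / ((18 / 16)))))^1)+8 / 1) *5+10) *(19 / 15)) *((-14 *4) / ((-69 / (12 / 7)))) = 491264 / 1035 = 474.65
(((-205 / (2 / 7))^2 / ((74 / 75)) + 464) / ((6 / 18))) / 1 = 463737657 / 296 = 1566681.27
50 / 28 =25 / 14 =1.79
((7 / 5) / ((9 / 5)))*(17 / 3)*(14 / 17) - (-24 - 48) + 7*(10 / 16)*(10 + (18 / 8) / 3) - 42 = 69691 / 864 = 80.66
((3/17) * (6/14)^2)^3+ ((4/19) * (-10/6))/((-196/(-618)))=-12149622413/10982181203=-1.11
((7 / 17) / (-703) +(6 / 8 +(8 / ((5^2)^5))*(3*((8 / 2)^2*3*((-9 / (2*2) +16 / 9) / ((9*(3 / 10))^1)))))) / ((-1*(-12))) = 1889156973623 / 30250968750000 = 0.06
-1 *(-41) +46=87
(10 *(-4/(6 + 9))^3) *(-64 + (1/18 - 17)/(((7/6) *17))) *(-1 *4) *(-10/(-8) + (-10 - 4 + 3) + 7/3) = 263758976/722925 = 364.85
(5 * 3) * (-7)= -105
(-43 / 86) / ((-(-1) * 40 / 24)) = -3 / 10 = -0.30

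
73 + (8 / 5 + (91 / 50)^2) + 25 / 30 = 590593 / 7500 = 78.75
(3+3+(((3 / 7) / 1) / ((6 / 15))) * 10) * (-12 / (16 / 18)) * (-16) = 25272 / 7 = 3610.29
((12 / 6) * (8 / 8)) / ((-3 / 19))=-38 / 3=-12.67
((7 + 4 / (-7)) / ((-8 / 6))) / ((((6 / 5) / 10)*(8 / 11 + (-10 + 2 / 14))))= 12375 / 2812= 4.40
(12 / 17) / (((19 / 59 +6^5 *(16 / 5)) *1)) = 3540 / 124790863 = 0.00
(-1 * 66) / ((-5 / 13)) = 858 / 5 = 171.60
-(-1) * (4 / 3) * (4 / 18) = 8 / 27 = 0.30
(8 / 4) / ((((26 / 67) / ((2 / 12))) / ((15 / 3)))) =335 / 78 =4.29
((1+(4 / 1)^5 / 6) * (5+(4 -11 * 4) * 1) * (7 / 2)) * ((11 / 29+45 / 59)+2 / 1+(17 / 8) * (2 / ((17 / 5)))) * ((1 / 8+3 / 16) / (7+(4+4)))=-3792694325 / 1971072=-1924.18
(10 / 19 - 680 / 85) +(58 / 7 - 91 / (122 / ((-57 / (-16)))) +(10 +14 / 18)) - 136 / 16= 0.43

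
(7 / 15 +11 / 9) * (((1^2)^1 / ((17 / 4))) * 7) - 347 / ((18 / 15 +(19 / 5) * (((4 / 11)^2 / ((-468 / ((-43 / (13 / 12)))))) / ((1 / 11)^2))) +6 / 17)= -10824476281 / 221198220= -48.94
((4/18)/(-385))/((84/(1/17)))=-1/2474010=-0.00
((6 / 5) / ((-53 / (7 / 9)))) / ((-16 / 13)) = 91 / 6360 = 0.01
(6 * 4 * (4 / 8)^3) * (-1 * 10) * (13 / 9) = -130 / 3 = -43.33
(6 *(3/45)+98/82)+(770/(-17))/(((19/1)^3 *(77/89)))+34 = 850669641/23903615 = 35.59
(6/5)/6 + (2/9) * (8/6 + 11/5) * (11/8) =691/540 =1.28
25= 25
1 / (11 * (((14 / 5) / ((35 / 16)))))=25 / 352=0.07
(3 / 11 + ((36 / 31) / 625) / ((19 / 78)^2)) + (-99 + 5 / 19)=-7573235111 / 76938125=-98.43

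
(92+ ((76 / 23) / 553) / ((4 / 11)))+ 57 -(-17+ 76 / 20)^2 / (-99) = 47943136 / 317975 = 150.78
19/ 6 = 3.17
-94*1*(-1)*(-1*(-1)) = 94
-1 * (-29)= 29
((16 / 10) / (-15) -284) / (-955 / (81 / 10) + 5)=575316 / 228625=2.52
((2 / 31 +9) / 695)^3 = 0.00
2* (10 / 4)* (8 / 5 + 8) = 48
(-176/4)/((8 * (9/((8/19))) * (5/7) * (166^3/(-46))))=1771/488877885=0.00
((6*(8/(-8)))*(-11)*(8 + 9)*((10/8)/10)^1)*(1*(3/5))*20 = 1683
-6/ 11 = -0.55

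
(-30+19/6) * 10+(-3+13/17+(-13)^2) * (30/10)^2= 62860/51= 1232.55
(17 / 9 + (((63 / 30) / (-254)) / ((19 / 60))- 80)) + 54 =-524188 / 21717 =-24.14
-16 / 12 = -4 / 3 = -1.33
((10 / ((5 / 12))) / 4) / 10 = 3 / 5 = 0.60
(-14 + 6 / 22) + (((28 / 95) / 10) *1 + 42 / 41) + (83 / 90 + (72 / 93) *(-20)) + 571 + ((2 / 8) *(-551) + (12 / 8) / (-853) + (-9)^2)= 99317114984207 / 203931060300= 487.01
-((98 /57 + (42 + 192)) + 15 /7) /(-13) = 94907 /5187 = 18.30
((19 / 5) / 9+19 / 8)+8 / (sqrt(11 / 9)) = 1007 / 360+24* sqrt(11) / 11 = 10.03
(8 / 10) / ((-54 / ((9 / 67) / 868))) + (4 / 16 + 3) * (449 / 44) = 1272962057 / 38382960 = 33.16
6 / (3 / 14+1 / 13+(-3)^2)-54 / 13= -77118 / 21983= -3.51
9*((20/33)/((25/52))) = 624/55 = 11.35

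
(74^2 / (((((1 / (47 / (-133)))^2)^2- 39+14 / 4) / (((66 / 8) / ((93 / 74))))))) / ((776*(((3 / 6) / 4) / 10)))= 108755011944920 / 839987681637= 129.47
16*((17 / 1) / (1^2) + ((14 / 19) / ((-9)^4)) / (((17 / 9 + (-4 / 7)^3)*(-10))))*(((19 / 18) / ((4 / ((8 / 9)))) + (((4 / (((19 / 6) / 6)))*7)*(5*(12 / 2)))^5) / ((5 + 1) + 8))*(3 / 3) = 198418256511962592.69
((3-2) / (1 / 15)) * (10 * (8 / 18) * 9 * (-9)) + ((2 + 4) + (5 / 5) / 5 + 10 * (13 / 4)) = -53613 / 10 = -5361.30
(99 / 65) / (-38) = -99 / 2470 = -0.04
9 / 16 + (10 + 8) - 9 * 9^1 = -999 / 16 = -62.44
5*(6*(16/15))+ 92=124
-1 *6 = -6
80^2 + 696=7096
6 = 6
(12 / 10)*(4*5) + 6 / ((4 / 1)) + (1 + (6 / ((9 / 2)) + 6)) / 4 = 331 / 12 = 27.58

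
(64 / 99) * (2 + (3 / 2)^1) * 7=1568 / 99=15.84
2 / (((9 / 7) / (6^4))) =2016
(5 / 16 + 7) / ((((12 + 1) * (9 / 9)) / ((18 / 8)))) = 81 / 64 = 1.27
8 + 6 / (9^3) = 1946 / 243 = 8.01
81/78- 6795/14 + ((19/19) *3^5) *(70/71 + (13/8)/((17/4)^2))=-416167299/1867229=-222.88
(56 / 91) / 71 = 8 / 923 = 0.01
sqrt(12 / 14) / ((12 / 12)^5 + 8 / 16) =2 * sqrt(42) / 21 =0.62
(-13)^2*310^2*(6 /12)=8120450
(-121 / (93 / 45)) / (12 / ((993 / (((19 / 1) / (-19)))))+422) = -54615 / 393638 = -0.14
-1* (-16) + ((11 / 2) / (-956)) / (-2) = 61195 / 3824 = 16.00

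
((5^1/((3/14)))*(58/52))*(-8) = -208.21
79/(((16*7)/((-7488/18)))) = -2054/7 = -293.43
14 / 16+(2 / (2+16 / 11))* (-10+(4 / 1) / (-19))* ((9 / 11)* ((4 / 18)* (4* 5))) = -59553 / 2888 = -20.62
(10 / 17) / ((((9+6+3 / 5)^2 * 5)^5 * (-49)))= -15625 / 3471850633709877060096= -0.00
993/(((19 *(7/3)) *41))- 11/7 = -5590/5453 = -1.03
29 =29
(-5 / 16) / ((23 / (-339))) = 1695 / 368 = 4.61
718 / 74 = 359 / 37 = 9.70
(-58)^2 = 3364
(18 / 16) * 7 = 63 / 8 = 7.88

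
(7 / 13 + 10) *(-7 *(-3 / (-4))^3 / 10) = -25893 / 8320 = -3.11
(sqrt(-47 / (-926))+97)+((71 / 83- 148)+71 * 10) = 660.08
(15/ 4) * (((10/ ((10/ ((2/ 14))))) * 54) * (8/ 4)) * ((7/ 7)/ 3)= 135/ 7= 19.29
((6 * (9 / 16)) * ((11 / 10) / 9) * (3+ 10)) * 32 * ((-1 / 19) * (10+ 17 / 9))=-30602 / 285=-107.38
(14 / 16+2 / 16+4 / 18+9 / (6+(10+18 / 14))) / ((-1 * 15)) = -1898 / 16335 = -0.12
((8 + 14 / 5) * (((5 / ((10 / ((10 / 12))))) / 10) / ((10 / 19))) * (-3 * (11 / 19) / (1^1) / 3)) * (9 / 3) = -297 / 200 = -1.48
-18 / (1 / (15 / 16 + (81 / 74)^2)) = -421011 / 10952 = -38.44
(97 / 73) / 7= 97 / 511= 0.19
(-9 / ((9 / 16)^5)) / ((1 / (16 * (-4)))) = 67108864 / 6561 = 10228.45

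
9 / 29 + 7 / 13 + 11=4467 / 377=11.85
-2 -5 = -7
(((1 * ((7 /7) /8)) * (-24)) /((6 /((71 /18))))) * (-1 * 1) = 71 /36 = 1.97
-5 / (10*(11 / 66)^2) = -18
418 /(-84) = -209 /42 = -4.98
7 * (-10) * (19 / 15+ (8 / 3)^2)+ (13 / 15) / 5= -131911 / 225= -586.27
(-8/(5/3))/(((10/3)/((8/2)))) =-144/25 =-5.76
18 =18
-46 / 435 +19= 8219 / 435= 18.89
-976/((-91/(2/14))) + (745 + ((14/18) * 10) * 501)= 8873153/1911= 4643.20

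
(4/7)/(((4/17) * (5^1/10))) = 4.86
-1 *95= -95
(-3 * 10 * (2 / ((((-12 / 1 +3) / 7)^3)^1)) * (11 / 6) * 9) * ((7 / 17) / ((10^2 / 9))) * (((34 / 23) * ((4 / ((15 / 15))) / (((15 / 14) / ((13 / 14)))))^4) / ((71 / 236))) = 45573273281536 / 3720178125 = 12250.29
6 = 6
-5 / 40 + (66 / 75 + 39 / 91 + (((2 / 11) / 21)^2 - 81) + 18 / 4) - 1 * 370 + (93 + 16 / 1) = -3589235389 / 10672200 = -336.32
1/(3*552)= 1/1656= 0.00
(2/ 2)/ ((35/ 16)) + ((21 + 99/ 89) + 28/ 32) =584237/ 24920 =23.44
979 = 979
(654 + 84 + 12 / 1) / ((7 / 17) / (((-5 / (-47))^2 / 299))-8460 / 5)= 318750 / 3904337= 0.08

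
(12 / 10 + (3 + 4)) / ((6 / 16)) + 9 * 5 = 1003 / 15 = 66.87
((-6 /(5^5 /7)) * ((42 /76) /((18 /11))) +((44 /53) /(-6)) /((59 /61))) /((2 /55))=-1808607449 /445597500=-4.06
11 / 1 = 11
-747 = -747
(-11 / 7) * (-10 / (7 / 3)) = 330 / 49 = 6.73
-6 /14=-3 /7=-0.43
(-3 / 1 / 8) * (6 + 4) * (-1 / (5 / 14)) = 21 / 2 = 10.50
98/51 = 1.92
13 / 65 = 1 / 5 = 0.20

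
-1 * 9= -9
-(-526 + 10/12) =3151/6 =525.17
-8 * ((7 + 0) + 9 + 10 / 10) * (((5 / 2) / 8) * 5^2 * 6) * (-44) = 280500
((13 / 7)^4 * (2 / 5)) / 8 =28561 / 48020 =0.59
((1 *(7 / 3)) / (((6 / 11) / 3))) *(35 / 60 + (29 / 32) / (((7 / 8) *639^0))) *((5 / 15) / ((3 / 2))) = 4.62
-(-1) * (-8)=-8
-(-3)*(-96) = -288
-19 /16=-1.19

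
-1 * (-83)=83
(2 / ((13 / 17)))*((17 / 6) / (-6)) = -289 / 234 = -1.24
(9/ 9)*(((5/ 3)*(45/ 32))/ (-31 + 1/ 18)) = -675/ 8912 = -0.08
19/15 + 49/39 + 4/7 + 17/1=20.09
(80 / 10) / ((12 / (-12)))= -8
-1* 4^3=-64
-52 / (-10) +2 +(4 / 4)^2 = 41 / 5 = 8.20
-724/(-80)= 9.05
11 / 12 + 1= 23 / 12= 1.92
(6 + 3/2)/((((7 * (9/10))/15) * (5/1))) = 3.57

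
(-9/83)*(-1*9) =81/83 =0.98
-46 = -46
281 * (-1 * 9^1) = -2529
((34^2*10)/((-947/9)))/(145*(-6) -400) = 10404/120269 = 0.09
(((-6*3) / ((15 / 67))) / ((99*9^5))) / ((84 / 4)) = -0.00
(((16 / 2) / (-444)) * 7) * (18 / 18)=-0.13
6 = 6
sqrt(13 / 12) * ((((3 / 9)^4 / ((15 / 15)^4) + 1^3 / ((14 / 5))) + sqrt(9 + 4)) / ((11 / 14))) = 5.27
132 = 132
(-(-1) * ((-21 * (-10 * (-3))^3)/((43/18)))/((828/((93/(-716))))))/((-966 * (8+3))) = -313875/89577686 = -0.00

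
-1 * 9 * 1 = -9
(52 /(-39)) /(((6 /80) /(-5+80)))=-4000 /3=-1333.33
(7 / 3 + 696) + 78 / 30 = 10514 / 15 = 700.93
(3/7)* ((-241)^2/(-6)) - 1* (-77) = -57003/14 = -4071.64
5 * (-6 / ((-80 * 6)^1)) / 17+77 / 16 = 4.82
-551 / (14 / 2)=-551 / 7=-78.71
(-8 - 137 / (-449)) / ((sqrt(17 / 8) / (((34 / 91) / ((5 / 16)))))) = -44224 * sqrt(34) / 40859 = -6.31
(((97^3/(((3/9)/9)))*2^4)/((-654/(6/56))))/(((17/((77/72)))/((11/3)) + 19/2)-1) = -11926810764/2369987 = -5032.44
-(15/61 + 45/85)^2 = -646416/1075369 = -0.60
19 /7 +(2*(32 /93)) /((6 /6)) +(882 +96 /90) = 961819 /1085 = 886.47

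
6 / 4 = 3 / 2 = 1.50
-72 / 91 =-0.79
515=515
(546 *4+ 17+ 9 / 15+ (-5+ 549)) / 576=143 / 30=4.77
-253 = -253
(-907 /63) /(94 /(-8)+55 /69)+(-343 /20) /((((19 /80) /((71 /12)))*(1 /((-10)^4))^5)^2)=-7317740428599999999999999999999999999999999909630148 /68752089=-106436626654355186211141900000000000000000000.00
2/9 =0.22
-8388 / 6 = -1398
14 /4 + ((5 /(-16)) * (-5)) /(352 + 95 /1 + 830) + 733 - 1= 15027761 /20432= 735.50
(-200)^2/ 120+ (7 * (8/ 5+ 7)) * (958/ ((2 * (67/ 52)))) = 22713.36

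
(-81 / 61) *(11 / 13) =-891 / 793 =-1.12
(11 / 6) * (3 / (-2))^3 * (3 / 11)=-27 / 16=-1.69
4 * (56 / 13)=224 / 13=17.23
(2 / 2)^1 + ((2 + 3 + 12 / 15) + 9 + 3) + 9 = 139 / 5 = 27.80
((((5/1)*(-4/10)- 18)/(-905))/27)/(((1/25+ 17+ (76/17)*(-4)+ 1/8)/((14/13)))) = -190400/154952109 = -0.00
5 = 5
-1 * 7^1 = -7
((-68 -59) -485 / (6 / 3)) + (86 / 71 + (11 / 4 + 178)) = -53261 / 284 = -187.54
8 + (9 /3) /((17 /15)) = 181 /17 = 10.65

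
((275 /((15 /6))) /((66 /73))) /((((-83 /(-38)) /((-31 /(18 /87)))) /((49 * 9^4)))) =-222704896365 /83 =-2683191522.47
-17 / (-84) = 17 / 84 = 0.20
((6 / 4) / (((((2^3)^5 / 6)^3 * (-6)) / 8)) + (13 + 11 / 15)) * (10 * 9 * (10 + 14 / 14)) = 14948960091229131 / 1099511627776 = 13596.00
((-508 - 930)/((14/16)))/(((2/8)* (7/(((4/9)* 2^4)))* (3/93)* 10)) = -45647872/2205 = -20701.98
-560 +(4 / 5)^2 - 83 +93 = -13734 / 25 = -549.36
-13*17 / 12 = -221 / 12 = -18.42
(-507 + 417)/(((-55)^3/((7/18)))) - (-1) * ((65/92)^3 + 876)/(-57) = -22706726093563/1476918062400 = -15.37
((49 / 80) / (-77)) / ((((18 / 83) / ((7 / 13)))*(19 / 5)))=-4067 / 782496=-0.01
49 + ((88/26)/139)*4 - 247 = -197.90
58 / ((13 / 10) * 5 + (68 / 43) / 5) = 24940 / 2931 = 8.51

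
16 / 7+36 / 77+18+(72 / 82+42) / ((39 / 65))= 291128 / 3157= 92.22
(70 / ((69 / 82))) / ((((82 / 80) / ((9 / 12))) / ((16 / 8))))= 2800 / 23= 121.74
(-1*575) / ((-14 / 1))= 575 / 14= 41.07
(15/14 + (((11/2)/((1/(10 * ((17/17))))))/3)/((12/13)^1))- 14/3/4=4981/252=19.77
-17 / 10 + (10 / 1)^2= 98.30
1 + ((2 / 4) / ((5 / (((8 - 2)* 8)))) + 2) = 39 / 5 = 7.80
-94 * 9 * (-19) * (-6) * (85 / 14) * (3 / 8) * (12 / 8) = -18444915 / 56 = -329373.48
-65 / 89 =-0.73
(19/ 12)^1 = 19/ 12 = 1.58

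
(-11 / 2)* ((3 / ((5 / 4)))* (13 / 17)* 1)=-858 / 85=-10.09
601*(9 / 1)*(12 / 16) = 16227 / 4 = 4056.75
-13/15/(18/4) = -26/135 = -0.19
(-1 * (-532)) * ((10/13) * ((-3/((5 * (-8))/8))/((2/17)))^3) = 54284.87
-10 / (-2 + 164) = -5 / 81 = -0.06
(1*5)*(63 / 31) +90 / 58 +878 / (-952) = 4617619 / 427924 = 10.79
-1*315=-315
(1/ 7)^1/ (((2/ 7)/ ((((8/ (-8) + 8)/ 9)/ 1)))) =7/ 18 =0.39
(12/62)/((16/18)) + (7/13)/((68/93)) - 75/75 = -314/6851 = -0.05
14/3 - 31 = -79/3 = -26.33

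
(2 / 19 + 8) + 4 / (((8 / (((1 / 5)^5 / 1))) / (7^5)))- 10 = 94333 / 118750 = 0.79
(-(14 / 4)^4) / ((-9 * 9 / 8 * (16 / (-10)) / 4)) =-12005 / 324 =-37.05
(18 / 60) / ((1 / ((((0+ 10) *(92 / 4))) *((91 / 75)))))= 2093 / 25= 83.72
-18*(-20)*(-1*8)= -2880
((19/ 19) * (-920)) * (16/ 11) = -14720/ 11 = -1338.18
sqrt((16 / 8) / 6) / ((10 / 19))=19 * sqrt(3) / 30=1.10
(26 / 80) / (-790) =-13 / 31600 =-0.00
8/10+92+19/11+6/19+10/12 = 95.68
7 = 7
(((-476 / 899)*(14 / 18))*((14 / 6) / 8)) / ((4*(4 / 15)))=-29155 / 258912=-0.11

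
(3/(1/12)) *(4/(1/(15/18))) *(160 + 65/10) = 19980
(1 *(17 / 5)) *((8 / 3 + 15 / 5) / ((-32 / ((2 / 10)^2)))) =-289 / 12000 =-0.02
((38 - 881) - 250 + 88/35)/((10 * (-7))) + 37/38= 385249/23275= 16.55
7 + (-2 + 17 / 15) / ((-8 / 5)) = 181 / 24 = 7.54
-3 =-3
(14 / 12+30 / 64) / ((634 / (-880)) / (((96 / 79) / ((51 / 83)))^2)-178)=-15228547840 / 1659202056759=-0.01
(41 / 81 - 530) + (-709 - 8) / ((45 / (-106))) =469573 / 405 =1159.44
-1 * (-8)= 8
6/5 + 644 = 3226/5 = 645.20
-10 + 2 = -8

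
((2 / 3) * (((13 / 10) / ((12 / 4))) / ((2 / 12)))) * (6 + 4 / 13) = 164 / 15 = 10.93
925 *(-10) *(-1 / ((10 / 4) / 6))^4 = -1534464 / 5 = -306892.80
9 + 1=10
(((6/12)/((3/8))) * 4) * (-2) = -32/3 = -10.67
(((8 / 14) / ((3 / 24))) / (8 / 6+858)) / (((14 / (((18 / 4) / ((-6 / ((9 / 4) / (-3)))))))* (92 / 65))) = 1755 / 11621624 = 0.00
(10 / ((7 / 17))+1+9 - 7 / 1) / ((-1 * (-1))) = 191 / 7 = 27.29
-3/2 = -1.50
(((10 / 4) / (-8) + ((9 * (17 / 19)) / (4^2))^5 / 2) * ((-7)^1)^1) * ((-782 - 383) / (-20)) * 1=2509937915679257 / 20771023880192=120.84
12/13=0.92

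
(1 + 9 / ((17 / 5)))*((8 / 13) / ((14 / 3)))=744 / 1547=0.48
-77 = -77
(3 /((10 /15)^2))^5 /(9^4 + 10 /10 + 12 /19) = 2.14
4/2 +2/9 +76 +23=911/9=101.22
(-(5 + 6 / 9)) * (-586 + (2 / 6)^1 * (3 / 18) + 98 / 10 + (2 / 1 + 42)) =814181 / 270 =3015.49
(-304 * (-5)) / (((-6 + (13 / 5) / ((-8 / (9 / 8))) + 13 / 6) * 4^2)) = -91200 / 4031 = -22.62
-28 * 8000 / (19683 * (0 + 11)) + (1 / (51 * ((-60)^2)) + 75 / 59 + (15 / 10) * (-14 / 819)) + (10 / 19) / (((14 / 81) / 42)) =2748592363576087 / 21455658853200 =128.11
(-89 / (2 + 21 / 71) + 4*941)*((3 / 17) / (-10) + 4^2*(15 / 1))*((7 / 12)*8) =57802427109 / 13855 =4171954.32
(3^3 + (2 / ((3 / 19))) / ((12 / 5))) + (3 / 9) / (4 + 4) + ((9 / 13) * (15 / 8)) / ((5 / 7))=3994 / 117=34.14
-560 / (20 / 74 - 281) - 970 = -10054670 / 10387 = -968.01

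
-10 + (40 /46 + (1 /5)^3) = -26227 /2875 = -9.12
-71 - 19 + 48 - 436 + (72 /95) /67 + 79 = -2539563 /6365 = -398.99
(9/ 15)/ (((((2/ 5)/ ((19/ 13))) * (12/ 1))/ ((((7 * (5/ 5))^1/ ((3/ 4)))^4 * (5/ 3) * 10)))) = 72990400/ 3159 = 23105.54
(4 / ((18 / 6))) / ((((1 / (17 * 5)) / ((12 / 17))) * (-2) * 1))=-40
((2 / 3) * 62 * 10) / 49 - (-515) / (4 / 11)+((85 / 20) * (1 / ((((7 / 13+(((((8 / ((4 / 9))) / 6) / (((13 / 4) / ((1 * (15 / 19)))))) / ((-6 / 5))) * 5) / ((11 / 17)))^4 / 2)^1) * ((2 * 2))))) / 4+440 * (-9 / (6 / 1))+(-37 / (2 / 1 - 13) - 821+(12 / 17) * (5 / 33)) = -68582240276659167271109 / 1297867432036032586848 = -52.84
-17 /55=-0.31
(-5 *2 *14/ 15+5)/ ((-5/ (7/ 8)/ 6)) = 91/ 20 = 4.55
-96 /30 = -16 /5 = -3.20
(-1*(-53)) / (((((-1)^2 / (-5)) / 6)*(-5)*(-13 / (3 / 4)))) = -477 / 26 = -18.35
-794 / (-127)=794 / 127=6.25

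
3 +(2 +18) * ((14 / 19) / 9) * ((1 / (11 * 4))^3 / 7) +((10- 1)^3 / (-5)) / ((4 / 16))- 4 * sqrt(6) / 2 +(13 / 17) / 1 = -89678435191 / 154768680- 2 * sqrt(6) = -584.33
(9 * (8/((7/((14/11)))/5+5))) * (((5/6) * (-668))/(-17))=400800/1037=386.50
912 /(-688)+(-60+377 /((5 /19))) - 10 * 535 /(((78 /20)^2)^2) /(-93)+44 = 65478209055692 /46257252795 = 1415.52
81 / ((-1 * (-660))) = 27 / 220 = 0.12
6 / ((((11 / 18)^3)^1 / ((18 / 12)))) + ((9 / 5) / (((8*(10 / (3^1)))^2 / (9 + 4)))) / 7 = 11758713543 / 298144000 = 39.44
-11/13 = -0.85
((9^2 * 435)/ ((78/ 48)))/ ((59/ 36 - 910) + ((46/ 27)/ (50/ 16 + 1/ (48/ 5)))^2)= -2194182108000/ 91891890233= -23.88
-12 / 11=-1.09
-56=-56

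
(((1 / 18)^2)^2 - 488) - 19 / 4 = -51726923 / 104976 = -492.75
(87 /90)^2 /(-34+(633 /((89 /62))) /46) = -1721527 /44977500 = -0.04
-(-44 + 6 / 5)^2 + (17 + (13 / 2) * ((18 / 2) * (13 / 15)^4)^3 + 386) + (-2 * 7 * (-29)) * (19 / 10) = 68854715967253 / 355957031250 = 193.44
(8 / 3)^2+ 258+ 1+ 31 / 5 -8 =11894 / 45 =264.31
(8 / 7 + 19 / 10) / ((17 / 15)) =639 / 238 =2.68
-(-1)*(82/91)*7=6.31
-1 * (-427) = 427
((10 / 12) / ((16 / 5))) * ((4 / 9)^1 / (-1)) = -25 / 216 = -0.12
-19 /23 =-0.83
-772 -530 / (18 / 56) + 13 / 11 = -239551 / 99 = -2419.71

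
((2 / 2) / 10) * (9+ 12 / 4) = 1.20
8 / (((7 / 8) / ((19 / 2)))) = 608 / 7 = 86.86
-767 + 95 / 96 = -73537 / 96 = -766.01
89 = 89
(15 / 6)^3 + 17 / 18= 1193 / 72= 16.57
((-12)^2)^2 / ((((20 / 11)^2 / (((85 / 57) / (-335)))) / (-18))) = 15995232 / 31825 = 502.60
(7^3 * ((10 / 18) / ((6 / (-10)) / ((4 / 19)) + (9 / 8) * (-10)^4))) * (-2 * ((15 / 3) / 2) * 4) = -686000 / 2024487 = -0.34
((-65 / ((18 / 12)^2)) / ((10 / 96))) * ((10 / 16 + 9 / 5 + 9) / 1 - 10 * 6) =13471.47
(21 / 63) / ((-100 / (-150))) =1 / 2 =0.50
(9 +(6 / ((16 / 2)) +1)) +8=18.75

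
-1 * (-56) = 56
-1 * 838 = -838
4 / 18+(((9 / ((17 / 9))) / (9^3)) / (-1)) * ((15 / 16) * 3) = 499 / 2448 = 0.20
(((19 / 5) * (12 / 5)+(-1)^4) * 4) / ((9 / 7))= 7084 / 225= 31.48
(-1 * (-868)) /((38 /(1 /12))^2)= 217 /51984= 0.00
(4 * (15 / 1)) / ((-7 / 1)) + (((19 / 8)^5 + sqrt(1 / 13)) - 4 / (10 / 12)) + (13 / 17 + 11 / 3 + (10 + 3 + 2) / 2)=sqrt(13) / 13 + 4335606571 / 58490880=74.40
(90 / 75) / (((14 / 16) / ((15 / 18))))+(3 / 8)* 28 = 11.64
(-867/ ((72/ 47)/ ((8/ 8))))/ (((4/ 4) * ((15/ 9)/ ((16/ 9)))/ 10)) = -54332/ 9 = -6036.89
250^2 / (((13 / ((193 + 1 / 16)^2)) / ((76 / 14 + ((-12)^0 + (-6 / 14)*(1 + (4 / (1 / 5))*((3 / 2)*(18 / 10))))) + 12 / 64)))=-283126687171875 / 93184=-3038361598.26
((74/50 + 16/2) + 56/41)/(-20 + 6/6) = -11117/19475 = -0.57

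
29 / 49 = 0.59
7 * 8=56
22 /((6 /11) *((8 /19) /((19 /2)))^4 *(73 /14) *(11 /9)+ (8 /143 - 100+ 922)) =561018037933353 /20963100924143149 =0.03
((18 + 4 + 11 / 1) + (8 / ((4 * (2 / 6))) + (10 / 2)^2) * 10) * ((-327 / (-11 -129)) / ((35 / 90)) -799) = -2719969 / 10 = -271996.90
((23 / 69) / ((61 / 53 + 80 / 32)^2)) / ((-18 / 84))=-157304 / 1347921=-0.12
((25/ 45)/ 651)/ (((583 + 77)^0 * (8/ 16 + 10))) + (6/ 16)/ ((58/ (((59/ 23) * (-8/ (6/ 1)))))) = -7232621/ 328268052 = -0.02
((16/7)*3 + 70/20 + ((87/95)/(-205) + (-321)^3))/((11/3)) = -27054637421979/2999150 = -9020768.36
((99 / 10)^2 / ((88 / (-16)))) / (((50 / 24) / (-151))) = 807246 / 625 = 1291.59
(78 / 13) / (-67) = -6 / 67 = -0.09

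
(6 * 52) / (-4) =-78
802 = 802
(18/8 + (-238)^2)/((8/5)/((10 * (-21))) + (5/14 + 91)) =118957125/191834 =620.10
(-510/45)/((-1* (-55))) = -34/165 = -0.21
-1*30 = -30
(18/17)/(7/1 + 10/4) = 36/323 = 0.11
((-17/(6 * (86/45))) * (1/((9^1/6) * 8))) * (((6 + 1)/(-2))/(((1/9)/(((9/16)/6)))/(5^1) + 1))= 80325/229792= 0.35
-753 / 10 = -75.30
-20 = -20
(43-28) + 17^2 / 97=1744 / 97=17.98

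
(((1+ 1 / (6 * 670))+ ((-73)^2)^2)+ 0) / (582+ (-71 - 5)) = 114160932841 / 2034120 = 56123.01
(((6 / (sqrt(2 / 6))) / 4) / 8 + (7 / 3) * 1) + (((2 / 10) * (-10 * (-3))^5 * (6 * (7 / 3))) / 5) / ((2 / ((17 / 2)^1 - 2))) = 3 * sqrt(3) / 16 + 132678007 / 3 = 44226002.66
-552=-552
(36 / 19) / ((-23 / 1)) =-36 / 437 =-0.08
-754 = -754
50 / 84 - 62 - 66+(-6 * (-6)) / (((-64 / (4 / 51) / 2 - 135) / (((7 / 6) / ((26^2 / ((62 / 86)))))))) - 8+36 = -2745747391 / 27621867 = -99.40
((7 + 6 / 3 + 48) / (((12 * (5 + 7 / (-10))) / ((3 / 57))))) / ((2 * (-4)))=-5 / 688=-0.01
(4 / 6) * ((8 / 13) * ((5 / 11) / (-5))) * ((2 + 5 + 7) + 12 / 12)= -0.56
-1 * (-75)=75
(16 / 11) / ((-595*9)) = -16 / 58905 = -0.00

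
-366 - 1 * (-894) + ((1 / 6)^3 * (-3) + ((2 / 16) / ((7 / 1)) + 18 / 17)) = 2266505 / 4284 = 529.06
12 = 12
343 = 343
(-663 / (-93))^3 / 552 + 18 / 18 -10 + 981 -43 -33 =14745184133 / 16444632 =896.66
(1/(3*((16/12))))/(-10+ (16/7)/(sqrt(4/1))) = -7/248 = -0.03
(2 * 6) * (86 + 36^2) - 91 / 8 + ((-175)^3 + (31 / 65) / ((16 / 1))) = -5556514439 / 1040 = -5342802.35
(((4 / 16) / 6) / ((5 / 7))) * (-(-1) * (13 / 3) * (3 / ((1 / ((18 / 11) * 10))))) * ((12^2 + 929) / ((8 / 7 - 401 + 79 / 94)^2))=63413855778 / 758274855899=0.08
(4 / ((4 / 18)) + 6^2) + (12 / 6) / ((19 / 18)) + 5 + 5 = 1252 / 19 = 65.89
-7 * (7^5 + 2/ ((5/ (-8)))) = -117626.60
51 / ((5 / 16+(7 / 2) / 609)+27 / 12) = 70992 / 3575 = 19.86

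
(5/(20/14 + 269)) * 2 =0.04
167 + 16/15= 2521/15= 168.07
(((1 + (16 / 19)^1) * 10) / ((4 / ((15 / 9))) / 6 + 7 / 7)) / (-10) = -25 / 19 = -1.32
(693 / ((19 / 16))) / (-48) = -231 / 19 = -12.16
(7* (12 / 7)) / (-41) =-12 / 41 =-0.29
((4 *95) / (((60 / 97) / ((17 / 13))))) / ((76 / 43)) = 70907 / 156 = 454.53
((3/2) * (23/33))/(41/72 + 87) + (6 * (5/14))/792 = 170629/11651640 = 0.01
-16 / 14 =-8 / 7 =-1.14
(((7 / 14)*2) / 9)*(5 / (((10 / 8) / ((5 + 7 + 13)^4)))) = 1562500 / 9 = 173611.11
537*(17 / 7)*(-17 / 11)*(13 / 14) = -2017509 / 1078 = -1871.53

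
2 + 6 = 8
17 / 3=5.67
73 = 73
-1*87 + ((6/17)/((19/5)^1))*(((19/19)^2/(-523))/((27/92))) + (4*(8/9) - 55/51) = -128506204/1520361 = -84.52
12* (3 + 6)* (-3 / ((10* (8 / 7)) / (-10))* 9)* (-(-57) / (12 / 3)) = 290871 / 8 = 36358.88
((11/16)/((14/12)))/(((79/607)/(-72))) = -180279/553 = -326.00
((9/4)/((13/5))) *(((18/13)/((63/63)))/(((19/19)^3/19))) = 7695/338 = 22.77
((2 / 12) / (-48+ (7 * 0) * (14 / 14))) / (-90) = 0.00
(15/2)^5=759375/32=23730.47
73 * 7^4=175273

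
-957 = -957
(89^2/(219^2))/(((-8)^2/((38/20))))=150499/30695040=0.00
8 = 8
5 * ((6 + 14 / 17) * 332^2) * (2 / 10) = 12785984 / 17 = 752116.71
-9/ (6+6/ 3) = -1.12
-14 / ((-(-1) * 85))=-14 / 85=-0.16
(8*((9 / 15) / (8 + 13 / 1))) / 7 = 8 / 245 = 0.03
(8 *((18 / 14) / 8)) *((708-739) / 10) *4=-15.94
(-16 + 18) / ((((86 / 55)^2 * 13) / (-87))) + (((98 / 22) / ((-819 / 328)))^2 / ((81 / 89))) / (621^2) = -1047432084655988123 / 191334030384241602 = -5.47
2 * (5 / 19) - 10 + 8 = -28 / 19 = -1.47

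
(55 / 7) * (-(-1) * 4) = 220 / 7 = 31.43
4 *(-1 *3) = -12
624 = 624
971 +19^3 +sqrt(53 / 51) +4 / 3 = sqrt(2703) / 51 +23494 / 3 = 7832.35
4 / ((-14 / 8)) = -16 / 7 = -2.29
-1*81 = -81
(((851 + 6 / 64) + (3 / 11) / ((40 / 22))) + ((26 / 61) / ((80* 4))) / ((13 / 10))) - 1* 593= 2520469 / 9760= 258.24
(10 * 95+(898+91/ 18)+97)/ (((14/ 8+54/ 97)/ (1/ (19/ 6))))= 13619188/ 51015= 266.96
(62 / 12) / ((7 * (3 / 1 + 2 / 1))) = 31 / 210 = 0.15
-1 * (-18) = 18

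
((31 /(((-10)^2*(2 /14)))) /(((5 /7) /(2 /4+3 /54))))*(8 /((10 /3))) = 1519 /375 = 4.05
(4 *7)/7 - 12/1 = -8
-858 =-858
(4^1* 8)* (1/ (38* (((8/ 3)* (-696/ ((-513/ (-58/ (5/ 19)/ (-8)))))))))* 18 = 2430/ 15979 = 0.15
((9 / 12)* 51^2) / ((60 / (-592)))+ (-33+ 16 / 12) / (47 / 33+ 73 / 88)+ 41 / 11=-126041798 / 6545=-19257.72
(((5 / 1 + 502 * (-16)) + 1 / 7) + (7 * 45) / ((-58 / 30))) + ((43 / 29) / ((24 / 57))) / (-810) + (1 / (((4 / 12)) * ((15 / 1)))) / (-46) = -247783287161 / 30255120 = -8189.80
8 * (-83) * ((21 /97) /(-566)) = 6972 /27451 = 0.25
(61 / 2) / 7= 61 / 14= 4.36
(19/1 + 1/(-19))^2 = 129600/361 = 359.00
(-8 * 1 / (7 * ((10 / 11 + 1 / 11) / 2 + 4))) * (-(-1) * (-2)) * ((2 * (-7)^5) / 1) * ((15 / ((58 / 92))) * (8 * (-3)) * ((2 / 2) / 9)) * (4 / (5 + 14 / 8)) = 4523868160 / 7047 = 641956.60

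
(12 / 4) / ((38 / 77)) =231 / 38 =6.08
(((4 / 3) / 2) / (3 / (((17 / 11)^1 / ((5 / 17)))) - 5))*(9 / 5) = -867 / 3200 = -0.27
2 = 2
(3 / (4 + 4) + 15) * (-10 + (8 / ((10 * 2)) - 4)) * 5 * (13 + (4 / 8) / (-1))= -52275 / 4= -13068.75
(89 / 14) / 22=89 / 308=0.29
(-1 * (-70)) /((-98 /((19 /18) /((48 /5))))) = -475 /6048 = -0.08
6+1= 7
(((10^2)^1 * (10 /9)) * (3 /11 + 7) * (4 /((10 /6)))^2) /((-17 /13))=-665600 /187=-3559.36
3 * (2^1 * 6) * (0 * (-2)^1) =0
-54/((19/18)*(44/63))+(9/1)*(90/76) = -1377/22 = -62.59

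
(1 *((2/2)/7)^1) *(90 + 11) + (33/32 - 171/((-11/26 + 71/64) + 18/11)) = -276945217/4761568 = -58.16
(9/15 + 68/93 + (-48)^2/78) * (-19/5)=-3545533/30225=-117.30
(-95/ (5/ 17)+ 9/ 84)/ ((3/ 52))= -117533/ 21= -5596.81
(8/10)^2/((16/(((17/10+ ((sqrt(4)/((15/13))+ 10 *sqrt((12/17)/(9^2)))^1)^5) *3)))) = 7592458304 *sqrt(51)/6715456875+ 273797574827/32918906250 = 16.39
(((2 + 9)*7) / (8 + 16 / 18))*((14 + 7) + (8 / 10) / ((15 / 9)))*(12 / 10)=1116423 / 5000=223.28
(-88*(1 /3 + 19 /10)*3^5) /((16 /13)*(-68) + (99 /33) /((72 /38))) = 37250928 /64045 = 581.64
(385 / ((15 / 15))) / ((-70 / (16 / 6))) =-44 / 3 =-14.67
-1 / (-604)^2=-1 / 364816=-0.00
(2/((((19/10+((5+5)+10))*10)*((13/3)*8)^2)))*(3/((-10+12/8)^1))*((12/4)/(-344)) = 27/1154348416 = 0.00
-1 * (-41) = 41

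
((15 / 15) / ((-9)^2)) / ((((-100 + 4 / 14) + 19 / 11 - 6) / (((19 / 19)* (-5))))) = 385 / 648567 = 0.00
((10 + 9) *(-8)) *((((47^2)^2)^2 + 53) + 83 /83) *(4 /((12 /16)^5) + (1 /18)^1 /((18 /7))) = -14843717992108852850 /243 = -61085259226785402.67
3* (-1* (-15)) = 45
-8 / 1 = -8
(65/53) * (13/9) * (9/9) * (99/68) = 9295/3604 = 2.58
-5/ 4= -1.25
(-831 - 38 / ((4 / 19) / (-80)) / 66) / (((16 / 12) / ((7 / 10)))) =-141421 / 440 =-321.41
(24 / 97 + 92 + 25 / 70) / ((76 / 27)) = 3395439 / 103208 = 32.90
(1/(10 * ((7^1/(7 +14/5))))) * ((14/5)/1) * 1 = 49/125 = 0.39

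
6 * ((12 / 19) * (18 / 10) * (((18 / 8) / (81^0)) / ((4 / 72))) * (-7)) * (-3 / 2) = 275562 / 95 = 2900.65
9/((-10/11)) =-99/10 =-9.90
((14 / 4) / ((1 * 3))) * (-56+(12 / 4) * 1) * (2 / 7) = -53 / 3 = -17.67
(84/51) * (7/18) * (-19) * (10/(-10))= 1862/153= 12.17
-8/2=-4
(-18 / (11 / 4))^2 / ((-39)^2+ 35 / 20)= 20736 / 737011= 0.03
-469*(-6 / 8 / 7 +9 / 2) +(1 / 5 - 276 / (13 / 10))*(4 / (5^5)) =-1674173717 / 812500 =-2060.52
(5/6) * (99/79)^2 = 16335/12482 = 1.31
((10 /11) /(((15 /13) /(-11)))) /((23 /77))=-2002 /69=-29.01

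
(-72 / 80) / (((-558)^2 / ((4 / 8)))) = -1 / 691920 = -0.00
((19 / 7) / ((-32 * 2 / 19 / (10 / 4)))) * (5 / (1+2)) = -3.36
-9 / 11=-0.82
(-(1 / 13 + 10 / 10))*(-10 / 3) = 140 / 39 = 3.59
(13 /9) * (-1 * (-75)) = 325 /3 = 108.33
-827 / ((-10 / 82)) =33907 / 5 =6781.40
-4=-4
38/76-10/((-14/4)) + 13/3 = 323/42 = 7.69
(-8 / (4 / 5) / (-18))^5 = 3125 / 59049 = 0.05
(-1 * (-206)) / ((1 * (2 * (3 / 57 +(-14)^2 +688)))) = 1957 / 16797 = 0.12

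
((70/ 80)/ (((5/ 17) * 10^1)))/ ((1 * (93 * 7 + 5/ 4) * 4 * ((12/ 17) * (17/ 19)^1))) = 2261/ 12523200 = 0.00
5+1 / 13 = 66 / 13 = 5.08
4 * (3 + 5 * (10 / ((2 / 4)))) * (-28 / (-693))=1648 / 99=16.65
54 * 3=162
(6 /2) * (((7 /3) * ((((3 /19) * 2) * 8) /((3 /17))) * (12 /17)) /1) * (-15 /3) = -6720 /19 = -353.68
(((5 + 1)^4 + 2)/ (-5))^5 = -3684456744903968/ 3125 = -1179026158369.27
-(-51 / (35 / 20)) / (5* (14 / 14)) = 5.83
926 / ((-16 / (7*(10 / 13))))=-16205 / 52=-311.63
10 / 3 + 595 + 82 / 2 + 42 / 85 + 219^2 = 12393211 / 255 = 48600.83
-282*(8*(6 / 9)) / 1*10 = -15040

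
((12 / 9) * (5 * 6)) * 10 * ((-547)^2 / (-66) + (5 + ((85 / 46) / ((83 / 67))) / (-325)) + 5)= -1481819610080 / 818961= -1809389.71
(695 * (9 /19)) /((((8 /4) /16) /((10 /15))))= 33360 /19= 1755.79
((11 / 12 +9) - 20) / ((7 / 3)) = -121 / 28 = -4.32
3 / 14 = 0.21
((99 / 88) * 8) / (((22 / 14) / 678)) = 42714 / 11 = 3883.09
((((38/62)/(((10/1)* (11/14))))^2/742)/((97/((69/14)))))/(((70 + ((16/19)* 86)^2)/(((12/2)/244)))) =26976447/13993006797405825200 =0.00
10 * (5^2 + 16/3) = 910/3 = 303.33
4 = 4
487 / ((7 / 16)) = 7792 / 7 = 1113.14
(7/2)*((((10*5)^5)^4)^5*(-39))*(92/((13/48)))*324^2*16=-6143683020698156811664509147768997721072992135304957628250122070312500000000000000000000000000000000000000000000000000000000000000000000000000000000000000000000000000000000000000000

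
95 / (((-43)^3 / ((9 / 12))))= -285 / 318028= -0.00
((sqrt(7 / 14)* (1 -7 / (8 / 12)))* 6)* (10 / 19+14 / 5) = -474* sqrt(2) / 5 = -134.07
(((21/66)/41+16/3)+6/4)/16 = 0.43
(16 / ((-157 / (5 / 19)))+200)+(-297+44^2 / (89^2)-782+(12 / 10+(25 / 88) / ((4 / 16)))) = -2277986445639 / 2599117730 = -876.45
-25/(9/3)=-25/3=-8.33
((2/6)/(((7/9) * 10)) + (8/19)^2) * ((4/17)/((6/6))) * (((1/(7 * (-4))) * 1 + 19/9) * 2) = 2909449/13532085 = 0.22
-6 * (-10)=60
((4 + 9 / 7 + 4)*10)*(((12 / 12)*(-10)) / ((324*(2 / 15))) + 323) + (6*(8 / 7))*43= 11440631 / 378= 30266.22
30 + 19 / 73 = 2209 / 73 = 30.26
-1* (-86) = 86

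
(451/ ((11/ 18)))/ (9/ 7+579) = 861/ 677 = 1.27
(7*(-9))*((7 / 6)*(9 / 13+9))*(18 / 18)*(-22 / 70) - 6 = 14163 / 65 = 217.89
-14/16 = -7/8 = -0.88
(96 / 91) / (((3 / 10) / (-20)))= -6400 / 91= -70.33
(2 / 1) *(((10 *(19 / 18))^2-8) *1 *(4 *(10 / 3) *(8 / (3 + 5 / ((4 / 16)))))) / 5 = 1072256 / 5589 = 191.85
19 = 19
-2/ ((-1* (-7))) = -2/ 7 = -0.29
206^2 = 42436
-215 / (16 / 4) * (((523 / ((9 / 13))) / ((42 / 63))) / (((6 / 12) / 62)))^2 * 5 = -47755339213075 / 9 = -5306148801452.78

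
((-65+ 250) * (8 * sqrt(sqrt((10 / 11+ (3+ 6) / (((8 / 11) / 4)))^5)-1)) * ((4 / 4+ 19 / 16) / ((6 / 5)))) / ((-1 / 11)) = -32375 * sqrt(-234256+ 27057382 * sqrt(24398)) / 528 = -3986073.12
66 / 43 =1.53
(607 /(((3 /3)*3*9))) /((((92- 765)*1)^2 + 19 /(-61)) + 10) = 37027 /745990020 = 0.00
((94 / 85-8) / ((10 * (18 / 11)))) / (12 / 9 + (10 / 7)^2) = -0.12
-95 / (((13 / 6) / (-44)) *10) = 2508 / 13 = 192.92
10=10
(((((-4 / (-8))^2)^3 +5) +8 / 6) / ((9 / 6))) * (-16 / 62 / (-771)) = 1219 / 860436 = 0.00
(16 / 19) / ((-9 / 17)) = -272 / 171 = -1.59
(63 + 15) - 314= -236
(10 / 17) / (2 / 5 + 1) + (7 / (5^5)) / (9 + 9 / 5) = 1688333 / 4016250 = 0.42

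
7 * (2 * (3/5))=42/5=8.40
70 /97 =0.72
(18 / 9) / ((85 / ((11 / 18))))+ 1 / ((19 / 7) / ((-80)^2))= 34272209 / 14535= 2357.91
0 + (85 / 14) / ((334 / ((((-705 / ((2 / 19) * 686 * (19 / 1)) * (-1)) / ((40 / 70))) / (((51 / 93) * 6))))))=36425 / 7331968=0.00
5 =5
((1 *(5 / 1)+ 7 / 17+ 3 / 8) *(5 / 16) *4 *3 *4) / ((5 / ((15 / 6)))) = 11805 / 272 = 43.40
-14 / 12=-7 / 6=-1.17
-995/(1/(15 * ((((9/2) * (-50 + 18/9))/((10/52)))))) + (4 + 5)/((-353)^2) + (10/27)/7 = 394805006147551/23551101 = 16763760.05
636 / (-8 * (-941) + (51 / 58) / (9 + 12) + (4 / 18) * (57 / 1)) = 774648 / 9184583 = 0.08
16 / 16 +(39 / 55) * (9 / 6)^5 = 11237 / 1760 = 6.38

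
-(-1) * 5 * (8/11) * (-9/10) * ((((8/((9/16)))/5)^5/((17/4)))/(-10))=274877906944/19170421875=14.34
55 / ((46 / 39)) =2145 / 46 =46.63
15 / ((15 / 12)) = 12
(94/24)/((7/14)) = 47/6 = 7.83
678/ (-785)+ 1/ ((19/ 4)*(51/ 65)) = -452882/ 760665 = -0.60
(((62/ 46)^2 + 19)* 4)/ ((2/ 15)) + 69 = 693.50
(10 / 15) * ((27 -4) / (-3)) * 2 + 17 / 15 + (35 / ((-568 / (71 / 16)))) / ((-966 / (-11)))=-2409017 / 264960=-9.09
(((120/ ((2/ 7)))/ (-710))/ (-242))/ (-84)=-1/ 34364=-0.00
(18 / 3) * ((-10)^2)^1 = 600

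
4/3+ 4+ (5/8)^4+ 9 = 178003/12288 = 14.49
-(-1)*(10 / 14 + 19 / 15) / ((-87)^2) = 208 / 794745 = 0.00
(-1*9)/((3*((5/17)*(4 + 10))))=-51/70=-0.73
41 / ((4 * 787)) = 41 / 3148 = 0.01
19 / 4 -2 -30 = -109 / 4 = -27.25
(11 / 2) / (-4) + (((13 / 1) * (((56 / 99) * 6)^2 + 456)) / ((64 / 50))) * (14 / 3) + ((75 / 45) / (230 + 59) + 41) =167668809131 / 7553304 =22198.08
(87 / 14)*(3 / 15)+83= 5897 / 70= 84.24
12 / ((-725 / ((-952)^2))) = -10875648 / 725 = -15000.89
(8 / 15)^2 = 64 / 225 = 0.28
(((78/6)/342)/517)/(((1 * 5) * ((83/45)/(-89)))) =-0.00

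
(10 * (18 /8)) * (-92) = -2070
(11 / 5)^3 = 10.65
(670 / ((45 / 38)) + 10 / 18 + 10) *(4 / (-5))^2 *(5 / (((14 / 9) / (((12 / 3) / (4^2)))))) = 1482 / 5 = 296.40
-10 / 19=-0.53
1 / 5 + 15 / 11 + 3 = 251 / 55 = 4.56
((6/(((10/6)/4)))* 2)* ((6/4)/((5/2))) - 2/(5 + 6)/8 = 18983/1100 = 17.26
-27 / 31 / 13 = -27 / 403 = -0.07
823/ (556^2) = 823/ 309136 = 0.00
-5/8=-0.62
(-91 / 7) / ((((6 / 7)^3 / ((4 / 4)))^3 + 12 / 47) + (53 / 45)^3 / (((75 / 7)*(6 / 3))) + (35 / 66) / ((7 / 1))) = -19.79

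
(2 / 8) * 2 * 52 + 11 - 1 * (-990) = 1027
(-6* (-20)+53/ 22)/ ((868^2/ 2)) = 2693/ 8287664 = 0.00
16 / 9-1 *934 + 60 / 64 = -134105 / 144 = -931.28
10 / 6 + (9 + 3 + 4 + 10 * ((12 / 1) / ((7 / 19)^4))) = 47042813 / 7203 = 6531.00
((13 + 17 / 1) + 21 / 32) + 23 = 1717 / 32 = 53.66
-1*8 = -8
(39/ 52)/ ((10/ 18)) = 27/ 20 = 1.35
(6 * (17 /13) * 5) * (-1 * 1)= -510 /13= -39.23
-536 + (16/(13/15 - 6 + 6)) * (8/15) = -6840/13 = -526.15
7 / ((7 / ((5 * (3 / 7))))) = 15 / 7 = 2.14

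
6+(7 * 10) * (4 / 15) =74 / 3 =24.67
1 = 1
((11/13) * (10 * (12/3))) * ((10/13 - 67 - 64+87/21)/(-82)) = 2524280/48503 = 52.04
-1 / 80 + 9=719 / 80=8.99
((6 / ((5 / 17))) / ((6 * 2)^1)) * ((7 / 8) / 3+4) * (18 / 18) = 1751 / 240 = 7.30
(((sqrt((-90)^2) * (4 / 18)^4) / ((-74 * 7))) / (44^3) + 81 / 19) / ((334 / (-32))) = -325694443156 / 797398510293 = -0.41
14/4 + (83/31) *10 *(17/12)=41.43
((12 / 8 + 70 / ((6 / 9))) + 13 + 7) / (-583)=-23 / 106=-0.22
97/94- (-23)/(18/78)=28397/282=100.70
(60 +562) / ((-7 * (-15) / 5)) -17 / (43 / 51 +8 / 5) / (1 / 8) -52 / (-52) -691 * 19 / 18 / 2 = -8741123 / 22428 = -389.74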